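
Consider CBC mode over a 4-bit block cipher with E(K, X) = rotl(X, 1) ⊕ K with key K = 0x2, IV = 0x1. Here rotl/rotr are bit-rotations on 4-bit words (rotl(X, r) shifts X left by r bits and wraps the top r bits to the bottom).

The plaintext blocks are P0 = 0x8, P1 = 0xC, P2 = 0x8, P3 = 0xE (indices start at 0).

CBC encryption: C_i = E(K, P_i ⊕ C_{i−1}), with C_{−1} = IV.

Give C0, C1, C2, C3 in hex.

C0: P0 ⊕ 0x1 = 0x9; E(K, 0x9) = 0x1.
C1: P1 ⊕ 0x1 = 0xD; E(K, 0xD) = 0x9.
C2: P2 ⊕ 0x9 = 0x1; E(K, 0x1) = 0x0.
C3: P3 ⊕ 0x0 = 0xE; E(K, 0xE) = 0xF.

C0 = 0x1, C1 = 0x9, C2 = 0x0, C3 = 0xF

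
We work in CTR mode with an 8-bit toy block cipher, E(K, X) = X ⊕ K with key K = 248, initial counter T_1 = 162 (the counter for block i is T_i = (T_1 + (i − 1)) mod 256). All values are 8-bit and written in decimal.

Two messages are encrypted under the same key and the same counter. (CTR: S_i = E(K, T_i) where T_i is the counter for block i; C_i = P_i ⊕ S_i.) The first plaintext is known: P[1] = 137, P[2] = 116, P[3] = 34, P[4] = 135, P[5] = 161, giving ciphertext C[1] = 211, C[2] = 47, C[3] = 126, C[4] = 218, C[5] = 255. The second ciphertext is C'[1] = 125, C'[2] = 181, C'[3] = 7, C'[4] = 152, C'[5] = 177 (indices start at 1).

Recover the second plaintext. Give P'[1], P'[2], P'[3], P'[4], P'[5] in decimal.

In CTR with a reused counter, both messages share the same keystream S_i, so C_i ⊕ C'_i = P_i ⊕ P'_i and thus P'_i = P_i ⊕ C_i ⊕ C'_i.
P'[1]: 137 ⊕ 211 ⊕ 125 = 39.
P'[2]: 116 ⊕ 47 ⊕ 181 = 238.
P'[3]: 34 ⊕ 126 ⊕ 7 = 91.
P'[4]: 135 ⊕ 218 ⊕ 152 = 197.
P'[5]: 161 ⊕ 255 ⊕ 177 = 239.

P'[1] = 39, P'[2] = 238, P'[3] = 91, P'[4] = 197, P'[5] = 239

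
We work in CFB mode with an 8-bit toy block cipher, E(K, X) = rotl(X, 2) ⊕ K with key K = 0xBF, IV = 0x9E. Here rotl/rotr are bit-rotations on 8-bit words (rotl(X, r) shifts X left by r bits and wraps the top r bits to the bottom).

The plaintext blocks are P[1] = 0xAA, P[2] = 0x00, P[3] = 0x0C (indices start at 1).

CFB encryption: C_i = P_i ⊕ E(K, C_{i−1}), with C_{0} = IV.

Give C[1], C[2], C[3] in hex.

C[1]: E(K, 0x9E) = 0xC5; 0xAA ⊕ 0xC5 = 0x6F.
C[2]: E(K, 0x6F) = 0x02; 0x00 ⊕ 0x02 = 0x02.
C[3]: E(K, 0x02) = 0xB7; 0x0C ⊕ 0xB7 = 0xBB.

C[1] = 0x6F, C[2] = 0x02, C[3] = 0xBB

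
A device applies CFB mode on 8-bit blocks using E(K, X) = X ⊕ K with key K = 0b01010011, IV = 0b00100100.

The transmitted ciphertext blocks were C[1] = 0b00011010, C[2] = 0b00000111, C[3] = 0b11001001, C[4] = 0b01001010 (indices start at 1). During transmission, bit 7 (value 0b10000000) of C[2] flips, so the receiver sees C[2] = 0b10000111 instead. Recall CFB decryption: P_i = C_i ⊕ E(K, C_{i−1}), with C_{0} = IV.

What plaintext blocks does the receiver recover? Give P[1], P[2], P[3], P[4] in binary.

P[1] = 0b01101101, P[2] = 0b11001110, P[3] = 0b00011101, P[4] = 0b11010000

Only C[2] changed, to 0b10000111. In CFB, a change in C_i flips the same bit in P_i and garbles P_{i+1}. Decrypting the received ciphertext:
P[1]: E(K, 0b00100100) = 0b01110111; 0b00011010 ⊕ 0b01110111 = 0b01101101.
P[2]: E(K, 0b00011010) = 0b01001001; 0b10000111 ⊕ 0b01001001 = 0b11001110.
P[3]: E(K, 0b10000111) = 0b11010100; 0b11001001 ⊕ 0b11010100 = 0b00011101.
P[4]: E(K, 0b11001001) = 0b10011010; 0b01001010 ⊕ 0b10011010 = 0b11010000.
Blocks that differ from the original plaintext: P[2], P[3].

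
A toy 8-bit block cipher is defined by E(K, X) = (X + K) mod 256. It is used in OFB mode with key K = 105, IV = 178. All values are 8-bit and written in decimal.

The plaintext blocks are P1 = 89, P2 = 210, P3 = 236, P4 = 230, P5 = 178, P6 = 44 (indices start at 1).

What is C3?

C3 = 1

OFB encryption: S_i = E(K, S_{i−1}) with S_{0} = IV; C_i = P_i ⊕ S_i.
C1: S = E(K, 178) = 27; 89 ⊕ 27 = 66.
C2: S = E(K, 27) = 132; 210 ⊕ 132 = 86.
C3: S = E(K, 132) = 237; 236 ⊕ 237 = 1.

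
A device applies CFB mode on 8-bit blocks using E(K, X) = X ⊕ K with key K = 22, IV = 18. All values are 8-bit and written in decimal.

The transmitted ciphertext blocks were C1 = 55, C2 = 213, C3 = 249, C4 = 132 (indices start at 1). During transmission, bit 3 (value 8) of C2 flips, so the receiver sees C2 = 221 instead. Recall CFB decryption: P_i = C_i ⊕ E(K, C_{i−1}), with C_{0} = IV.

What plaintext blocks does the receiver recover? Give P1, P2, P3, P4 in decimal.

P1 = 51, P2 = 252, P3 = 50, P4 = 107

Only C2 changed, to 221. In CFB, a change in C_i flips the same bit in P_i and garbles P_{i+1}. Decrypting the received ciphertext:
P1: E(K, 18) = 4; 55 ⊕ 4 = 51.
P2: E(K, 55) = 33; 221 ⊕ 33 = 252.
P3: E(K, 221) = 203; 249 ⊕ 203 = 50.
P4: E(K, 249) = 239; 132 ⊕ 239 = 107.
Blocks that differ from the original plaintext: P2, P3.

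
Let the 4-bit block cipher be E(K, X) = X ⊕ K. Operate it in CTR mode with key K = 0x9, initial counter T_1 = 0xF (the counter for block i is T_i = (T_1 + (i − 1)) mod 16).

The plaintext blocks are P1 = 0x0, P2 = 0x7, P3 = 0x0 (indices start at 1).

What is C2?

CTR encryption: S_i = E(K, T_i) where T_i is the counter for block i; C_i = P_i ⊕ S_i.
C1: T = 0xF, S = E(K, T) = 0x6; 0x0 ⊕ 0x6 = 0x6.
C2: T = 0x0, S = E(K, T) = 0x9; 0x7 ⊕ 0x9 = 0xE.

C2 = 0xE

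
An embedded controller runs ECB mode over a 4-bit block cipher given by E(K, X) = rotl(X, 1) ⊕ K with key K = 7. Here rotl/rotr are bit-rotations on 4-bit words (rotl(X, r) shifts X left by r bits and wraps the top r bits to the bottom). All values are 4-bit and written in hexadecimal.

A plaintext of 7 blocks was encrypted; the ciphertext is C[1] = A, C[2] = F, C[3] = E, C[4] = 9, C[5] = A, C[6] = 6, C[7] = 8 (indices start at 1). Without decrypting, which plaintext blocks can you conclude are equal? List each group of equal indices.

P[1] = P[5]

ECB encrypts each block independently with the same key, so equal ciphertext blocks imply equal plaintext blocks.
C[1] = C[5] = A, so P[1] = P[5].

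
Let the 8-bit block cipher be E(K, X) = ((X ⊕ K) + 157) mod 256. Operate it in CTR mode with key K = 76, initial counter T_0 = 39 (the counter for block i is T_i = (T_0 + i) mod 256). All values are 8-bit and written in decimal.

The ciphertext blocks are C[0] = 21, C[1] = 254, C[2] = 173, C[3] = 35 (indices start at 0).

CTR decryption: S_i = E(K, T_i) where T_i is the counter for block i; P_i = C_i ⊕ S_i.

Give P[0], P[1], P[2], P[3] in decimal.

P[0]: T = 39, S = E(K, T) = 8; 21 ⊕ 8 = 29.
P[1]: T = 40, S = E(K, T) = 1; 254 ⊕ 1 = 255.
P[2]: T = 41, S = E(K, T) = 2; 173 ⊕ 2 = 175.
P[3]: T = 42, S = E(K, T) = 3; 35 ⊕ 3 = 32.

P[0] = 29, P[1] = 255, P[2] = 175, P[3] = 32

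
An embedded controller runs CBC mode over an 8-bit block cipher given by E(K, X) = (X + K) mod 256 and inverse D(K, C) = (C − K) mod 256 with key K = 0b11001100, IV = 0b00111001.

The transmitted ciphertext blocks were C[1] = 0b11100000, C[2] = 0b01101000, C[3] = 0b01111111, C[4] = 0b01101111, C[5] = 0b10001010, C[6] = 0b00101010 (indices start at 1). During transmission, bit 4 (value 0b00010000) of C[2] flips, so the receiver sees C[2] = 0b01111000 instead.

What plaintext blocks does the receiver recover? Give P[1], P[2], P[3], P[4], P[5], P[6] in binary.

P[1] = 0b00101101, P[2] = 0b01001100, P[3] = 0b11001011, P[4] = 0b11011100, P[5] = 0b11010001, P[6] = 0b11010100

CBC decryption: P_i = D(K, C_i) ⊕ C_{i−1}, with C_{0} = IV.
Only C[2] changed, to 0b01111000. In CBC, a change in C_i garbles P_i and flips the same bit in P_{i+1}. Decrypting the received ciphertext:
P[1]: D(K, 0b11100000) = 0b00010100; 0b00010100 ⊕ 0b00111001 = 0b00101101.
P[2]: D(K, 0b01111000) = 0b10101100; 0b10101100 ⊕ 0b11100000 = 0b01001100.
P[3]: D(K, 0b01111111) = 0b10110011; 0b10110011 ⊕ 0b01111000 = 0b11001011.
P[4]: D(K, 0b01101111) = 0b10100011; 0b10100011 ⊕ 0b01111111 = 0b11011100.
P[5]: D(K, 0b10001010) = 0b10111110; 0b10111110 ⊕ 0b01101111 = 0b11010001.
P[6]: D(K, 0b00101010) = 0b01011110; 0b01011110 ⊕ 0b10001010 = 0b11010100.
Blocks that differ from the original plaintext: P[2], P[3].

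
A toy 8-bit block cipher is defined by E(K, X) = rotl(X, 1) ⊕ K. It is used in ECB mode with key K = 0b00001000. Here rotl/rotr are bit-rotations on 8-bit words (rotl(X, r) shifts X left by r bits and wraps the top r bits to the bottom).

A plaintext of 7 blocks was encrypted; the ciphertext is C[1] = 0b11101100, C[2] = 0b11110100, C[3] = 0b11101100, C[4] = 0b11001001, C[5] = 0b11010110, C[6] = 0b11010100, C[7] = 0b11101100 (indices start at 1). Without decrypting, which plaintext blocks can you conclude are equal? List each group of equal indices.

ECB encrypts each block independently with the same key, so equal ciphertext blocks imply equal plaintext blocks.
C[1] = C[3] = C[7] = 0b11101100, so P[1] = P[3] = P[7].

P[1] = P[3] = P[7]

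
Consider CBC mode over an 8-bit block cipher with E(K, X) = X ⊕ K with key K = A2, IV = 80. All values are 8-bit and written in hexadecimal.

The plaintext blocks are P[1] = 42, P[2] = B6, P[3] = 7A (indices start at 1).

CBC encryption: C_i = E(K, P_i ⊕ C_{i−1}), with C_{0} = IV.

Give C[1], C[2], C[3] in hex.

C[1] = 60, C[2] = 74, C[3] = AC

C[1]: P[1] ⊕ 80 = C2; E(K, C2) = 60.
C[2]: P[2] ⊕ 60 = D6; E(K, D6) = 74.
C[3]: P[3] ⊕ 74 = 0E; E(K, 0E) = AC.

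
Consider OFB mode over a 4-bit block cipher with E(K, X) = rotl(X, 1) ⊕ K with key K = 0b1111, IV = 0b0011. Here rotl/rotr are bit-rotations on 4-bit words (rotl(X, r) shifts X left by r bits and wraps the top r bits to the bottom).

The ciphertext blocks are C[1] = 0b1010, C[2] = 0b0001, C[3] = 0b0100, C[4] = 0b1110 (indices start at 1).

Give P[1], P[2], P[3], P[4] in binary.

OFB decryption: S_i = E(K, S_{i−1}) with S_{0} = IV; P_i = C_i ⊕ S_i.
P[1]: S = E(K, 0b0011) = 0b1001; 0b1010 ⊕ 0b1001 = 0b0011.
P[2]: S = E(K, 0b1001) = 0b1100; 0b0001 ⊕ 0b1100 = 0b1101.
P[3]: S = E(K, 0b1100) = 0b0110; 0b0100 ⊕ 0b0110 = 0b0010.
P[4]: S = E(K, 0b0110) = 0b0011; 0b1110 ⊕ 0b0011 = 0b1101.

P[1] = 0b0011, P[2] = 0b1101, P[3] = 0b0010, P[4] = 0b1101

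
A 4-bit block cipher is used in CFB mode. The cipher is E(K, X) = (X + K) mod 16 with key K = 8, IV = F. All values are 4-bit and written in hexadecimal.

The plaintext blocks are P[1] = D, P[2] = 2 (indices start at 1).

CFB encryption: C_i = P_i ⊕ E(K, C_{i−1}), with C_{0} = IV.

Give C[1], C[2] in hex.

C[1] = A, C[2] = 0

C[1]: E(K, F) = 7; D ⊕ 7 = A.
C[2]: E(K, A) = 2; 2 ⊕ 2 = 0.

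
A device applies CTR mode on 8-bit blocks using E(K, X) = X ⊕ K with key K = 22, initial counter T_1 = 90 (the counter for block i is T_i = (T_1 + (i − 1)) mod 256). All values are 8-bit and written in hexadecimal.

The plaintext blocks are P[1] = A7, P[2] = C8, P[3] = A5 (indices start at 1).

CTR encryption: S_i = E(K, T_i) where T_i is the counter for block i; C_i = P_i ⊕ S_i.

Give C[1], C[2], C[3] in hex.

C[1] = 15, C[2] = 7B, C[3] = 15

C[1]: T = 90, S = E(K, T) = B2; A7 ⊕ B2 = 15.
C[2]: T = 91, S = E(K, T) = B3; C8 ⊕ B3 = 7B.
C[3]: T = 92, S = E(K, T) = B0; A5 ⊕ B0 = 15.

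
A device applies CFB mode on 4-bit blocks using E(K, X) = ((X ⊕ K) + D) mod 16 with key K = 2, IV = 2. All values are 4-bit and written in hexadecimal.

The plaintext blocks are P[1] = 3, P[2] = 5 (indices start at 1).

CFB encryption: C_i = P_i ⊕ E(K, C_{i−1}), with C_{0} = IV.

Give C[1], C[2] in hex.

C[1] = E, C[2] = C

C[1]: E(K, 2) = D; 3 ⊕ D = E.
C[2]: E(K, E) = 9; 5 ⊕ 9 = C.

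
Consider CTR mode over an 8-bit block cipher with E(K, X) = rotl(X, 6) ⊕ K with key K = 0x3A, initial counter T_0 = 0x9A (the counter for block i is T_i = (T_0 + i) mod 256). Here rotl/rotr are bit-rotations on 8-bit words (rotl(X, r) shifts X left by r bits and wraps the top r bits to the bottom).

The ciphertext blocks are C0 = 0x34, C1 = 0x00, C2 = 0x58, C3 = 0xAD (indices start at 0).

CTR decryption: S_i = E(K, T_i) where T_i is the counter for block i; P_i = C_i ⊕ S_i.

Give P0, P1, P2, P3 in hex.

P0 = 0xA8, P1 = 0xDC, P2 = 0x45, P3 = 0xF0

P0: T = 0x9A, S = E(K, T) = 0x9C; 0x34 ⊕ 0x9C = 0xA8.
P1: T = 0x9B, S = E(K, T) = 0xDC; 0x00 ⊕ 0xDC = 0xDC.
P2: T = 0x9C, S = E(K, T) = 0x1D; 0x58 ⊕ 0x1D = 0x45.
P3: T = 0x9D, S = E(K, T) = 0x5D; 0xAD ⊕ 0x5D = 0xF0.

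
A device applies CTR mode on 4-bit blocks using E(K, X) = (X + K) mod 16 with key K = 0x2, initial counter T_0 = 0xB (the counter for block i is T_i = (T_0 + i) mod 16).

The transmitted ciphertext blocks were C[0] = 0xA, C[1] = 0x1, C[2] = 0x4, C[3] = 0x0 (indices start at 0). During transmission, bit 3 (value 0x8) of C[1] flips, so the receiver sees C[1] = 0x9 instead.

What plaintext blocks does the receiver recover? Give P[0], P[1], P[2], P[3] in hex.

CTR decryption: S_i = E(K, T_i) where T_i is the counter for block i; P_i = C_i ⊕ S_i.
Only C[1] changed, to 0x9. In CTR, a change in C_i flips the same bit in P_i only; the keystream is unaffected. Decrypting the received ciphertext:
P[0]: T = 0xB, S = E(K, T) = 0xD; 0xA ⊕ 0xD = 0x7.
P[1]: T = 0xC, S = E(K, T) = 0xE; 0x9 ⊕ 0xE = 0x7.
P[2]: T = 0xD, S = E(K, T) = 0xF; 0x4 ⊕ 0xF = 0xB.
P[3]: T = 0xE, S = E(K, T) = 0x0; 0x0 ⊕ 0x0 = 0x0.
Blocks that differ from the original plaintext: P[1].

P[0] = 0x7, P[1] = 0x7, P[2] = 0xB, P[3] = 0x0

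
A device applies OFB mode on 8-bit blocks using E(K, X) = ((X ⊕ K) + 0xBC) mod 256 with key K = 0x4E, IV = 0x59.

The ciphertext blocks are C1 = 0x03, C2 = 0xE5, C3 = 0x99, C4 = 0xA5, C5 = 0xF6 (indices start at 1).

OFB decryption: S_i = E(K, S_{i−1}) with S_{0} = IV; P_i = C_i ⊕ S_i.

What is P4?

P4 = 0xFC

P1: S = E(K, 0x59) = 0xD3; 0x03 ⊕ 0xD3 = 0xD0.
P2: S = E(K, 0xD3) = 0x59; 0xE5 ⊕ 0x59 = 0xBC.
P3: S = E(K, 0x59) = 0xD3; 0x99 ⊕ 0xD3 = 0x4A.
P4: S = E(K, 0xD3) = 0x59; 0xA5 ⊕ 0x59 = 0xFC.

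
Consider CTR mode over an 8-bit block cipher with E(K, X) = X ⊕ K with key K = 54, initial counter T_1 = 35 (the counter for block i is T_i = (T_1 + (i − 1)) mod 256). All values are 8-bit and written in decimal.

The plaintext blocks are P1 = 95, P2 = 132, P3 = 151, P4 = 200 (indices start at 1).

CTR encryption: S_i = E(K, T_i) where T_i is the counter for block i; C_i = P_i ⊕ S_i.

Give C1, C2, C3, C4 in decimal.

C1: T = 35, S = E(K, T) = 21; 95 ⊕ 21 = 74.
C2: T = 36, S = E(K, T) = 18; 132 ⊕ 18 = 150.
C3: T = 37, S = E(K, T) = 19; 151 ⊕ 19 = 132.
C4: T = 38, S = E(K, T) = 16; 200 ⊕ 16 = 216.

C1 = 74, C2 = 150, C3 = 132, C4 = 216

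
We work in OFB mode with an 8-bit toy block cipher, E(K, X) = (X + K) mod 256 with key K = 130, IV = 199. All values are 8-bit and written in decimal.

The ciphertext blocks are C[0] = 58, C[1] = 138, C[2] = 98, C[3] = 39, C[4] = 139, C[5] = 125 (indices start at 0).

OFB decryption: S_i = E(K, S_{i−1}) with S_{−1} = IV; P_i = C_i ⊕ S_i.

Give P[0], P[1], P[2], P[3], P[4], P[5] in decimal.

P[0] = 115, P[1] = 65, P[2] = 47, P[3] = 232, P[4] = 218, P[5] = 174

P[0]: S = E(K, 199) = 73; 58 ⊕ 73 = 115.
P[1]: S = E(K, 73) = 203; 138 ⊕ 203 = 65.
P[2]: S = E(K, 203) = 77; 98 ⊕ 77 = 47.
P[3]: S = E(K, 77) = 207; 39 ⊕ 207 = 232.
P[4]: S = E(K, 207) = 81; 139 ⊕ 81 = 218.
P[5]: S = E(K, 81) = 211; 125 ⊕ 211 = 174.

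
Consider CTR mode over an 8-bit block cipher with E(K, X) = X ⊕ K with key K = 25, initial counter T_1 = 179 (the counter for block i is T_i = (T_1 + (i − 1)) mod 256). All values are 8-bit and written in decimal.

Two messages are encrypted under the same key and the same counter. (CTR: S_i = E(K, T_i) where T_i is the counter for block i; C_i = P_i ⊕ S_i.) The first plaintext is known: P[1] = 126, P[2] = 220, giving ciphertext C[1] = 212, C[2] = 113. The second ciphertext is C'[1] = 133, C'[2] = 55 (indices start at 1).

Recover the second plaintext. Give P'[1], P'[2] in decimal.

In CTR with a reused counter, both messages share the same keystream S_i, so C_i ⊕ C'_i = P_i ⊕ P'_i and thus P'_i = P_i ⊕ C_i ⊕ C'_i.
P'[1]: 126 ⊕ 212 ⊕ 133 = 47.
P'[2]: 220 ⊕ 113 ⊕ 55 = 154.

P'[1] = 47, P'[2] = 154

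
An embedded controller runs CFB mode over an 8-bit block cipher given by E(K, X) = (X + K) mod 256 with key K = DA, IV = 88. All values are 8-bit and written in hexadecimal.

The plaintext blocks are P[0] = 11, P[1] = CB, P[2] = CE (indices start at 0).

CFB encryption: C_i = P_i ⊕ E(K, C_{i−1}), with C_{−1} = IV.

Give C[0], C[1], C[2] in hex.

C[0]: E(K, 88) = 62; 11 ⊕ 62 = 73.
C[1]: E(K, 73) = 4D; CB ⊕ 4D = 86.
C[2]: E(K, 86) = 60; CE ⊕ 60 = AE.

C[0] = 73, C[1] = 86, C[2] = AE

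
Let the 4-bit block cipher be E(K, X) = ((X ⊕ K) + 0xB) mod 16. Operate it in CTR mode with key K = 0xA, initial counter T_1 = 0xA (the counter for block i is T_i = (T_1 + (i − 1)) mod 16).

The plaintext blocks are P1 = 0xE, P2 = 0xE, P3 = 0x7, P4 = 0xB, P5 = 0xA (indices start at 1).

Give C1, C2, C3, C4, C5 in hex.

C1 = 0x5, C2 = 0x2, C3 = 0x6, C4 = 0x9, C5 = 0x5

CTR encryption: S_i = E(K, T_i) where T_i is the counter for block i; C_i = P_i ⊕ S_i.
C1: T = 0xA, S = E(K, T) = 0xB; 0xE ⊕ 0xB = 0x5.
C2: T = 0xB, S = E(K, T) = 0xC; 0xE ⊕ 0xC = 0x2.
C3: T = 0xC, S = E(K, T) = 0x1; 0x7 ⊕ 0x1 = 0x6.
C4: T = 0xD, S = E(K, T) = 0x2; 0xB ⊕ 0x2 = 0x9.
C5: T = 0xE, S = E(K, T) = 0xF; 0xA ⊕ 0xF = 0x5.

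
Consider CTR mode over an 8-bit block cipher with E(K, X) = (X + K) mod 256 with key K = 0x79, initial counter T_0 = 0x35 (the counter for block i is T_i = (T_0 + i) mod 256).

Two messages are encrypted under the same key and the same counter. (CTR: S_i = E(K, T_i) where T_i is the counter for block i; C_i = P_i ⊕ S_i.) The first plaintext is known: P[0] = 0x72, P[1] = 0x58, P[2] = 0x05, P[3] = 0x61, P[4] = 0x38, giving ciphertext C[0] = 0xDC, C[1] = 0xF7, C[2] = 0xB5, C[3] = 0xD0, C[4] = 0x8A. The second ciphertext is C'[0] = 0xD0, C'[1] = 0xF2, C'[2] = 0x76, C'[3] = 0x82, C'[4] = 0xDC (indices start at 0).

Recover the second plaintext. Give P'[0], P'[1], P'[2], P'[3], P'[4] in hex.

In CTR with a reused counter, both messages share the same keystream S_i, so C_i ⊕ C'_i = P_i ⊕ P'_i and thus P'_i = P_i ⊕ C_i ⊕ C'_i.
P'[0]: 0x72 ⊕ 0xDC ⊕ 0xD0 = 0x7E.
P'[1]: 0x58 ⊕ 0xF7 ⊕ 0xF2 = 0x5D.
P'[2]: 0x05 ⊕ 0xB5 ⊕ 0x76 = 0xC6.
P'[3]: 0x61 ⊕ 0xD0 ⊕ 0x82 = 0x33.
P'[4]: 0x38 ⊕ 0x8A ⊕ 0xDC = 0x6E.

P'[0] = 0x7E, P'[1] = 0x5D, P'[2] = 0xC6, P'[3] = 0x33, P'[4] = 0x6E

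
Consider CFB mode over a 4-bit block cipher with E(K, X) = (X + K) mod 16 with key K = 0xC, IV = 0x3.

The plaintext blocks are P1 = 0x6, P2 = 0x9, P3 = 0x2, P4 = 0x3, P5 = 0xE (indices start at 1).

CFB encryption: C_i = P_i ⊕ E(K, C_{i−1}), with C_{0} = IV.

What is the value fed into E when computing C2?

C1: E(K, 0x3) = 0xF; 0x6 ⊕ 0xF = 0x9.
C2: E(K, 0x9) = 0x5; 0x9 ⊕ 0x5 = 0xC.
So the input to E for block 2 is 0x9.

0x9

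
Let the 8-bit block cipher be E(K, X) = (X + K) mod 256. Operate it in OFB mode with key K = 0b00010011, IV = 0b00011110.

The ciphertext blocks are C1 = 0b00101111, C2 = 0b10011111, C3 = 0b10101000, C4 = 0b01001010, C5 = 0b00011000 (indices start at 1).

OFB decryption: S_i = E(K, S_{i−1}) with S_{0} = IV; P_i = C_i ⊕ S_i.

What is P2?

P2 = 0b11011011

P1: S = E(K, 0b00011110) = 0b00110001; 0b00101111 ⊕ 0b00110001 = 0b00011110.
P2: S = E(K, 0b00110001) = 0b01000100; 0b10011111 ⊕ 0b01000100 = 0b11011011.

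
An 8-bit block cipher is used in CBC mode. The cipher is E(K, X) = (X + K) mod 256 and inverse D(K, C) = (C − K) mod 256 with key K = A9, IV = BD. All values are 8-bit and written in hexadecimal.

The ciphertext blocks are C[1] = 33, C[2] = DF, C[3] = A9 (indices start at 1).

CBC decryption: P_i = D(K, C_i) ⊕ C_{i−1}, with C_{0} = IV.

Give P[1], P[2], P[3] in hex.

P[1] = 37, P[2] = 05, P[3] = DF

P[1]: D(K, 33) = 8A; 8A ⊕ BD = 37.
P[2]: D(K, DF) = 36; 36 ⊕ 33 = 05.
P[3]: D(K, A9) = 00; 00 ⊕ DF = DF.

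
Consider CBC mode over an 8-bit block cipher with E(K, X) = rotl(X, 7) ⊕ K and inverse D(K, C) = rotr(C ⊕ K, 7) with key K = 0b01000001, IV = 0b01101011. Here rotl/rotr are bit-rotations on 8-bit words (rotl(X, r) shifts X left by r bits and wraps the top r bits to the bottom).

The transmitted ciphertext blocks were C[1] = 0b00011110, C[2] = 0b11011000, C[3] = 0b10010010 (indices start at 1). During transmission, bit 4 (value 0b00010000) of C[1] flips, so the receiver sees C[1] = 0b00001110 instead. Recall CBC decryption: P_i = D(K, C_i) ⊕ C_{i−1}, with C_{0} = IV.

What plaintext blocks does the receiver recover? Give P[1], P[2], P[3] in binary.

Only C[1] changed, to 0b00001110. In CBC, a change in C_i garbles P_i and flips the same bit in P_{i+1}. Decrypting the received ciphertext:
P[1]: D(K, 0b00001110) = 0b10011110; 0b10011110 ⊕ 0b01101011 = 0b11110101.
P[2]: D(K, 0b11011000) = 0b00110011; 0b00110011 ⊕ 0b00001110 = 0b00111101.
P[3]: D(K, 0b10010010) = 0b10100111; 0b10100111 ⊕ 0b11011000 = 0b01111111.
Blocks that differ from the original plaintext: P[1], P[2].

P[1] = 0b11110101, P[2] = 0b00111101, P[3] = 0b01111111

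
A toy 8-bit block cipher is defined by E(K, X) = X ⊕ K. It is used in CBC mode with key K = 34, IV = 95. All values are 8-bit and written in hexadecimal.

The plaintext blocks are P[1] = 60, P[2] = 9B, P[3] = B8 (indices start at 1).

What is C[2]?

CBC encryption: C_i = E(K, P_i ⊕ C_{i−1}), with C_{0} = IV.
C[1]: P[1] ⊕ 95 = F5; E(K, F5) = C1.
C[2]: P[2] ⊕ C1 = 5A; E(K, 5A) = 6E.

C[2] = 6E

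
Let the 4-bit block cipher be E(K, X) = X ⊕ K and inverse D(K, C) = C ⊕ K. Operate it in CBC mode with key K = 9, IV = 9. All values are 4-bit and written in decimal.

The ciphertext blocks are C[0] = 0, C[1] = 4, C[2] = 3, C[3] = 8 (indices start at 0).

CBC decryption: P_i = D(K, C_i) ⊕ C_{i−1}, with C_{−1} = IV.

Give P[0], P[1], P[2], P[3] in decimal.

P[0] = 0, P[1] = 13, P[2] = 14, P[3] = 2

P[0]: D(K, 0) = 9; 9 ⊕ 9 = 0.
P[1]: D(K, 4) = 13; 13 ⊕ 0 = 13.
P[2]: D(K, 3) = 10; 10 ⊕ 4 = 14.
P[3]: D(K, 8) = 1; 1 ⊕ 3 = 2.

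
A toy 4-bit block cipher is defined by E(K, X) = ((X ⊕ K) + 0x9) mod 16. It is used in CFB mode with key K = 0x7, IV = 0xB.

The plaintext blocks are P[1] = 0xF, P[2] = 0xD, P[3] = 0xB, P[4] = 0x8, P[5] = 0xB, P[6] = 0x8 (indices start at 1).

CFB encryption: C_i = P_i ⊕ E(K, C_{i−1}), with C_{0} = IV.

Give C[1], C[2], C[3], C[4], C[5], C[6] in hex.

C[1] = 0xA, C[2] = 0xB, C[3] = 0xE, C[4] = 0xA, C[5] = 0xD, C[6] = 0xB

C[1]: E(K, 0xB) = 0x5; 0xF ⊕ 0x5 = 0xA.
C[2]: E(K, 0xA) = 0x6; 0xD ⊕ 0x6 = 0xB.
C[3]: E(K, 0xB) = 0x5; 0xB ⊕ 0x5 = 0xE.
C[4]: E(K, 0xE) = 0x2; 0x8 ⊕ 0x2 = 0xA.
C[5]: E(K, 0xA) = 0x6; 0xB ⊕ 0x6 = 0xD.
C[6]: E(K, 0xD) = 0x3; 0x8 ⊕ 0x3 = 0xB.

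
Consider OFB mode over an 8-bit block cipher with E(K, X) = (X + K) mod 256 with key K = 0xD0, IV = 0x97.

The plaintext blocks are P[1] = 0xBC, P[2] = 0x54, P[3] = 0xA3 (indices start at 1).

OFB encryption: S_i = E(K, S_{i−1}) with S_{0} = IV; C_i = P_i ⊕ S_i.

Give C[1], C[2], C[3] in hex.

C[1]: S = E(K, 0x97) = 0x67; 0xBC ⊕ 0x67 = 0xDB.
C[2]: S = E(K, 0x67) = 0x37; 0x54 ⊕ 0x37 = 0x63.
C[3]: S = E(K, 0x37) = 0x07; 0xA3 ⊕ 0x07 = 0xA4.

C[1] = 0xDB, C[2] = 0x63, C[3] = 0xA4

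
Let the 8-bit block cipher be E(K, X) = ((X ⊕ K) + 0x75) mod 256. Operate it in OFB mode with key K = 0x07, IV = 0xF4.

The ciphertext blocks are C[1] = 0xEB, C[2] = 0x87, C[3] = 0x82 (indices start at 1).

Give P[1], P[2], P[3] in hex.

P[1] = 0x83, P[2] = 0x63, P[3] = 0xDA

OFB decryption: S_i = E(K, S_{i−1}) with S_{0} = IV; P_i = C_i ⊕ S_i.
P[1]: S = E(K, 0xF4) = 0x68; 0xEB ⊕ 0x68 = 0x83.
P[2]: S = E(K, 0x68) = 0xE4; 0x87 ⊕ 0xE4 = 0x63.
P[3]: S = E(K, 0xE4) = 0x58; 0x82 ⊕ 0x58 = 0xDA.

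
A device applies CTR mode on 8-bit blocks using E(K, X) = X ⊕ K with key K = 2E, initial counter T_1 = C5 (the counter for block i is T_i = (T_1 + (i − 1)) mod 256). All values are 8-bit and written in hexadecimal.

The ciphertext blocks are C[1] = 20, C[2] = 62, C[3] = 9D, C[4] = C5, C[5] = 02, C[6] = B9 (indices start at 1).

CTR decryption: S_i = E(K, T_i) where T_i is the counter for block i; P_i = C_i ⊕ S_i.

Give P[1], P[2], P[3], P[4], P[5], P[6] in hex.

P[1] = CB, P[2] = 8A, P[3] = 74, P[4] = 23, P[5] = E5, P[6] = 5D

P[1]: T = C5, S = E(K, T) = EB; 20 ⊕ EB = CB.
P[2]: T = C6, S = E(K, T) = E8; 62 ⊕ E8 = 8A.
P[3]: T = C7, S = E(K, T) = E9; 9D ⊕ E9 = 74.
P[4]: T = C8, S = E(K, T) = E6; C5 ⊕ E6 = 23.
P[5]: T = C9, S = E(K, T) = E7; 02 ⊕ E7 = E5.
P[6]: T = CA, S = E(K, T) = E4; B9 ⊕ E4 = 5D.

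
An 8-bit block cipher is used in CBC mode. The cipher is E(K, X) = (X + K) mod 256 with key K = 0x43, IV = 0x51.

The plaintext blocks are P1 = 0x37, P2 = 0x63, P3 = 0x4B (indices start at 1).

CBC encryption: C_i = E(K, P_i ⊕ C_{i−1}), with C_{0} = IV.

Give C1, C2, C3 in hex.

C1: P1 ⊕ 0x51 = 0x66; E(K, 0x66) = 0xA9.
C2: P2 ⊕ 0xA9 = 0xCA; E(K, 0xCA) = 0x0D.
C3: P3 ⊕ 0x0D = 0x46; E(K, 0x46) = 0x89.

C1 = 0xA9, C2 = 0x0D, C3 = 0x89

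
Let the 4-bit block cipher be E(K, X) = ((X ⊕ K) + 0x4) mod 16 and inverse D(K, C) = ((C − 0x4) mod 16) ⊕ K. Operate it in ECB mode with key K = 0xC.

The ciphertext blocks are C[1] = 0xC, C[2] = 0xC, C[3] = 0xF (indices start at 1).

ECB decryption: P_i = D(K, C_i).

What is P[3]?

P[3] = 0x7

P[3]: D(K, 0xF) = 0x7.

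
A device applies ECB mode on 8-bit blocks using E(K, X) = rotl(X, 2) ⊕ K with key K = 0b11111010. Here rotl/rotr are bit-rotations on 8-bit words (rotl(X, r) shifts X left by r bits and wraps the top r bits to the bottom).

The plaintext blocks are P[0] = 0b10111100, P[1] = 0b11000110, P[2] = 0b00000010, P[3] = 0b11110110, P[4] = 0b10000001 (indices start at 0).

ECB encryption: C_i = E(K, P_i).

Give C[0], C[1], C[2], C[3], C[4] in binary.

C[0] = 0b00001000, C[1] = 0b11100001, C[2] = 0b11110010, C[3] = 0b00100001, C[4] = 0b11111100

C[0]: E(K, 0b10111100) = 0b00001000.
C[1]: E(K, 0b11000110) = 0b11100001.
C[2]: E(K, 0b00000010) = 0b11110010.
C[3]: E(K, 0b11110110) = 0b00100001.
C[4]: E(K, 0b10000001) = 0b11111100.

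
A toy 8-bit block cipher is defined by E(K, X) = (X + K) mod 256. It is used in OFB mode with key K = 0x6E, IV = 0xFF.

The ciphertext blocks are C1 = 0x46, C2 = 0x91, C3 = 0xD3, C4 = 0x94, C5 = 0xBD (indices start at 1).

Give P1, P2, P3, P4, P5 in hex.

OFB decryption: S_i = E(K, S_{i−1}) with S_{0} = IV; P_i = C_i ⊕ S_i.
P1: S = E(K, 0xFF) = 0x6D; 0x46 ⊕ 0x6D = 0x2B.
P2: S = E(K, 0x6D) = 0xDB; 0x91 ⊕ 0xDB = 0x4A.
P3: S = E(K, 0xDB) = 0x49; 0xD3 ⊕ 0x49 = 0x9A.
P4: S = E(K, 0x49) = 0xB7; 0x94 ⊕ 0xB7 = 0x23.
P5: S = E(K, 0xB7) = 0x25; 0xBD ⊕ 0x25 = 0x98.

P1 = 0x2B, P2 = 0x4A, P3 = 0x9A, P4 = 0x23, P5 = 0x98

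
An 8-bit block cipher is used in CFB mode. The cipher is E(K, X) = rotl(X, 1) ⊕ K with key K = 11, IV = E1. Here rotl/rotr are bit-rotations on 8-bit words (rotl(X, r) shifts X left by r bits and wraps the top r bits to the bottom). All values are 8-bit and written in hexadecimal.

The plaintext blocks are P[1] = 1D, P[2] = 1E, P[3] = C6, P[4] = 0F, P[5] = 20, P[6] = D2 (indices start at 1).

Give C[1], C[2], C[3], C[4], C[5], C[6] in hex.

C[1] = CF, C[2] = 90, C[3] = F6, C[4] = F3, C[5] = D6, C[6] = 6E

CFB encryption: C_i = P_i ⊕ E(K, C_{i−1}), with C_{0} = IV.
C[1]: E(K, E1) = D2; 1D ⊕ D2 = CF.
C[2]: E(K, CF) = 8E; 1E ⊕ 8E = 90.
C[3]: E(K, 90) = 30; C6 ⊕ 30 = F6.
C[4]: E(K, F6) = FC; 0F ⊕ FC = F3.
C[5]: E(K, F3) = F6; 20 ⊕ F6 = D6.
C[6]: E(K, D6) = BC; D2 ⊕ BC = 6E.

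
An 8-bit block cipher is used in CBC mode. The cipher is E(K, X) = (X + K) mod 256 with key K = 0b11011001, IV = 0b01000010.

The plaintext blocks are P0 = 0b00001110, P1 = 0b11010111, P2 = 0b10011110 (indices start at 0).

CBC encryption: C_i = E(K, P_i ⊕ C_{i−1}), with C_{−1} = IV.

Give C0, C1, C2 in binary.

C0 = 0b00100101, C1 = 0b11001011, C2 = 0b00101110

C0: P0 ⊕ 0b01000010 = 0b01001100; E(K, 0b01001100) = 0b00100101.
C1: P1 ⊕ 0b00100101 = 0b11110010; E(K, 0b11110010) = 0b11001011.
C2: P2 ⊕ 0b11001011 = 0b01010101; E(K, 0b01010101) = 0b00101110.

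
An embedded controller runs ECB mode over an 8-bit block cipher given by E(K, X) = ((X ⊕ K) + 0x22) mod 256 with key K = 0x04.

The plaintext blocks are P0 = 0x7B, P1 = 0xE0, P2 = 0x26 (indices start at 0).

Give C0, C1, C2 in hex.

ECB encryption: C_i = E(K, P_i).
C0: E(K, 0x7B) = 0xA1.
C1: E(K, 0xE0) = 0x06.
C2: E(K, 0x26) = 0x44.

C0 = 0xA1, C1 = 0x06, C2 = 0x44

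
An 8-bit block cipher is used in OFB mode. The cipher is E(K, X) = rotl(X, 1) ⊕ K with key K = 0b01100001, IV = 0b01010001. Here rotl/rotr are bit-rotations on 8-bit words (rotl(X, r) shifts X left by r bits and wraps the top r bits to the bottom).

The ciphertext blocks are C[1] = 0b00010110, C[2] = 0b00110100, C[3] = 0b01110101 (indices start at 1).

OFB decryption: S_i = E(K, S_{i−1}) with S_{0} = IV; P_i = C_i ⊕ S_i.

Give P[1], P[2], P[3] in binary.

P[1] = 0b11010101, P[2] = 0b11010010, P[3] = 0b11011001

P[1]: S = E(K, 0b01010001) = 0b11000011; 0b00010110 ⊕ 0b11000011 = 0b11010101.
P[2]: S = E(K, 0b11000011) = 0b11100110; 0b00110100 ⊕ 0b11100110 = 0b11010010.
P[3]: S = E(K, 0b11100110) = 0b10101100; 0b01110101 ⊕ 0b10101100 = 0b11011001.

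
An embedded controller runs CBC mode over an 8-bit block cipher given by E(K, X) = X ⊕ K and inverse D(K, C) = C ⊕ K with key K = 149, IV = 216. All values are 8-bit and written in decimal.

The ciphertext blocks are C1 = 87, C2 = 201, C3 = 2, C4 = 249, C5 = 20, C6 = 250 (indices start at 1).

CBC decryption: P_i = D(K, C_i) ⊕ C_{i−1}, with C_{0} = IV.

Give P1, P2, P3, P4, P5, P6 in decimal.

P1: D(K, 87) = 194; 194 ⊕ 216 = 26.
P2: D(K, 201) = 92; 92 ⊕ 87 = 11.
P3: D(K, 2) = 151; 151 ⊕ 201 = 94.
P4: D(K, 249) = 108; 108 ⊕ 2 = 110.
P5: D(K, 20) = 129; 129 ⊕ 249 = 120.
P6: D(K, 250) = 111; 111 ⊕ 20 = 123.

P1 = 26, P2 = 11, P3 = 94, P4 = 110, P5 = 120, P6 = 123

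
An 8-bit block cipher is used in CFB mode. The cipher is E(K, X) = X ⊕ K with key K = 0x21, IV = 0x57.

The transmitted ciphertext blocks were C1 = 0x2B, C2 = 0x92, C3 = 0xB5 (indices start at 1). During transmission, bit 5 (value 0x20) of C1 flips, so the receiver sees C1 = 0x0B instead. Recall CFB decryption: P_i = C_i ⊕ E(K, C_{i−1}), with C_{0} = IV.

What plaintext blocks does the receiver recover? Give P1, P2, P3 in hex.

Only C1 changed, to 0x0B. In CFB, a change in C_i flips the same bit in P_i and garbles P_{i+1}. Decrypting the received ciphertext:
P1: E(K, 0x57) = 0x76; 0x0B ⊕ 0x76 = 0x7D.
P2: E(K, 0x0B) = 0x2A; 0x92 ⊕ 0x2A = 0xB8.
P3: E(K, 0x92) = 0xB3; 0xB5 ⊕ 0xB3 = 0x06.
Blocks that differ from the original plaintext: P1, P2.

P1 = 0x7D, P2 = 0xB8, P3 = 0x06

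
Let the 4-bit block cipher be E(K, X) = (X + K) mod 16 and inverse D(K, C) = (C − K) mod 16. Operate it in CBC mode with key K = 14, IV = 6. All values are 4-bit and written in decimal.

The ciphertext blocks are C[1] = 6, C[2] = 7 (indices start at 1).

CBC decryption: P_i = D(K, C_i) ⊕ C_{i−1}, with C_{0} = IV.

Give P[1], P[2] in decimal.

P[1]: D(K, 6) = 8; 8 ⊕ 6 = 14.
P[2]: D(K, 7) = 9; 9 ⊕ 6 = 15.

P[1] = 14, P[2] = 15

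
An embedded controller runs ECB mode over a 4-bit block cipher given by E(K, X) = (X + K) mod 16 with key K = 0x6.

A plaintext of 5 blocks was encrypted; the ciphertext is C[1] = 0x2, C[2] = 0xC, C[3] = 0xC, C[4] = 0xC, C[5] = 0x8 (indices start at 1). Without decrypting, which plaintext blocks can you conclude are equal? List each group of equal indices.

P[2] = P[3] = P[4]

ECB encrypts each block independently with the same key, so equal ciphertext blocks imply equal plaintext blocks.
C[2] = C[3] = C[4] = 0xC, so P[2] = P[3] = P[4].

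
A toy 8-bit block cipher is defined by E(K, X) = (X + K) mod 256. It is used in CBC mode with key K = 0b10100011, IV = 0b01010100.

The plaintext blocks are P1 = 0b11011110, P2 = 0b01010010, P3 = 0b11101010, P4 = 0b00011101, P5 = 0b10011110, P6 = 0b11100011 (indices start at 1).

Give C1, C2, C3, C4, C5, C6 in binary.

CBC encryption: C_i = E(K, P_i ⊕ C_{i−1}), with C_{0} = IV.
C1: P1 ⊕ 0b01010100 = 0b10001010; E(K, 0b10001010) = 0b00101101.
C2: P2 ⊕ 0b00101101 = 0b01111111; E(K, 0b01111111) = 0b00100010.
C3: P3 ⊕ 0b00100010 = 0b11001000; E(K, 0b11001000) = 0b01101011.
C4: P4 ⊕ 0b01101011 = 0b01110110; E(K, 0b01110110) = 0b00011001.
C5: P5 ⊕ 0b00011001 = 0b10000111; E(K, 0b10000111) = 0b00101010.
C6: P6 ⊕ 0b00101010 = 0b11001001; E(K, 0b11001001) = 0b01101100.

C1 = 0b00101101, C2 = 0b00100010, C3 = 0b01101011, C4 = 0b00011001, C5 = 0b00101010, C6 = 0b01101100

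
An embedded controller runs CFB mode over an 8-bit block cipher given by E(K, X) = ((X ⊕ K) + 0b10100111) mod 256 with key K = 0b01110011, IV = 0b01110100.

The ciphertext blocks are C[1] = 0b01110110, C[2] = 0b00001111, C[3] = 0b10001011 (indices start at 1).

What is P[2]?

P[2] = 0b10100011

CFB decryption: P_i = C_i ⊕ E(K, C_{i−1}), with C_{0} = IV.
P[2]: E(K, 0b01110110) = 0b10101100; 0b00001111 ⊕ 0b10101100 = 0b10100011.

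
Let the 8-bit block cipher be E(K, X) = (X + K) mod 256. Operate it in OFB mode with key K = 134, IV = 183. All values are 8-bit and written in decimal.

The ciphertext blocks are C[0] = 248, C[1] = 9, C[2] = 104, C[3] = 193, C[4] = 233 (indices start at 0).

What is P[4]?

OFB decryption: S_i = E(K, S_{i−1}) with S_{−1} = IV; P_i = C_i ⊕ S_i.
P[0]: S = E(K, 183) = 61; 248 ⊕ 61 = 197.
P[1]: S = E(K, 61) = 195; 9 ⊕ 195 = 202.
P[2]: S = E(K, 195) = 73; 104 ⊕ 73 = 33.
P[3]: S = E(K, 73) = 207; 193 ⊕ 207 = 14.
P[4]: S = E(K, 207) = 85; 233 ⊕ 85 = 188.

P[4] = 188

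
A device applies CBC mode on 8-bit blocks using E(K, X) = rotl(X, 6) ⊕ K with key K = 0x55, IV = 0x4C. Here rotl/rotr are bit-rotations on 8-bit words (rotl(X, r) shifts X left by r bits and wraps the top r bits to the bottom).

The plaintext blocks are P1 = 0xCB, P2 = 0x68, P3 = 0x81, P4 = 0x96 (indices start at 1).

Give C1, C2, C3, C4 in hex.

C1 = 0xB4, C2 = 0x62, C3 = 0xAD, C4 = 0x9B

CBC encryption: C_i = E(K, P_i ⊕ C_{i−1}), with C_{0} = IV.
C1: P1 ⊕ 0x4C = 0x87; E(K, 0x87) = 0xB4.
C2: P2 ⊕ 0xB4 = 0xDC; E(K, 0xDC) = 0x62.
C3: P3 ⊕ 0x62 = 0xE3; E(K, 0xE3) = 0xAD.
C4: P4 ⊕ 0xAD = 0x3B; E(K, 0x3B) = 0x9B.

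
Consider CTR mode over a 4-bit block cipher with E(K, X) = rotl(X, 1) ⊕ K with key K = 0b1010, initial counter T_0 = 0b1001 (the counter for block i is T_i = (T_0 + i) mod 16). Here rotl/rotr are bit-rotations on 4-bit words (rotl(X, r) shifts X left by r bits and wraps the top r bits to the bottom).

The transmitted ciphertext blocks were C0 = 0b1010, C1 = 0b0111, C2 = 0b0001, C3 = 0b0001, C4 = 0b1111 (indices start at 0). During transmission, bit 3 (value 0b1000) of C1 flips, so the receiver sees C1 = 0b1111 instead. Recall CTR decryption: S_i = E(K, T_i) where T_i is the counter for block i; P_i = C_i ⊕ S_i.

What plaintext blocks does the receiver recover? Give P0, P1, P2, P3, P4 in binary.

Only C1 changed, to 0b1111. In CTR, a change in C_i flips the same bit in P_i only; the keystream is unaffected. Decrypting the received ciphertext:
P0: T = 0b1001, S = E(K, T) = 0b1001; 0b1010 ⊕ 0b1001 = 0b0011.
P1: T = 0b1010, S = E(K, T) = 0b1111; 0b1111 ⊕ 0b1111 = 0b0000.
P2: T = 0b1011, S = E(K, T) = 0b1101; 0b0001 ⊕ 0b1101 = 0b1100.
P3: T = 0b1100, S = E(K, T) = 0b0011; 0b0001 ⊕ 0b0011 = 0b0010.
P4: T = 0b1101, S = E(K, T) = 0b0001; 0b1111 ⊕ 0b0001 = 0b1110.
Blocks that differ from the original plaintext: P1.

P0 = 0b0011, P1 = 0b0000, P2 = 0b1100, P3 = 0b0010, P4 = 0b1110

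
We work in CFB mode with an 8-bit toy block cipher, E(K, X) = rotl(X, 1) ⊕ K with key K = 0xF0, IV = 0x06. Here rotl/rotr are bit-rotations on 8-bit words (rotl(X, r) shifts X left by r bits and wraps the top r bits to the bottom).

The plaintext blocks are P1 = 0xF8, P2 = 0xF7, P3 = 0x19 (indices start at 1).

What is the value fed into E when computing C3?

CFB encryption: C_i = P_i ⊕ E(K, C_{i−1}), with C_{0} = IV.
C1: E(K, 0x06) = 0xFC; 0xF8 ⊕ 0xFC = 0x04.
C2: E(K, 0x04) = 0xF8; 0xF7 ⊕ 0xF8 = 0x0F.
C3: E(K, 0x0F) = 0xEE; 0x19 ⊕ 0xEE = 0xF7.
So the input to E for block 3 is 0x0F.

0x0F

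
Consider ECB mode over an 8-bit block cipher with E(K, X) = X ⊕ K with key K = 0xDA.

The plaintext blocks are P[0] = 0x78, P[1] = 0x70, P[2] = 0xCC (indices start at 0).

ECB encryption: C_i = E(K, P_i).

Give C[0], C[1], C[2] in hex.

C[0] = 0xA2, C[1] = 0xAA, C[2] = 0x16

C[0]: E(K, 0x78) = 0xA2.
C[1]: E(K, 0x70) = 0xAA.
C[2]: E(K, 0xCC) = 0x16.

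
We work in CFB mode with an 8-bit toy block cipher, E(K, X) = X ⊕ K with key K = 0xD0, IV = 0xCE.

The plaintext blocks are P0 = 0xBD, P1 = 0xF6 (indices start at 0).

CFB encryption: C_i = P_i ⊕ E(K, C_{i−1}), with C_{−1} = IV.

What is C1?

C0: E(K, 0xCE) = 0x1E; 0xBD ⊕ 0x1E = 0xA3.
C1: E(K, 0xA3) = 0x73; 0xF6 ⊕ 0x73 = 0x85.

C1 = 0x85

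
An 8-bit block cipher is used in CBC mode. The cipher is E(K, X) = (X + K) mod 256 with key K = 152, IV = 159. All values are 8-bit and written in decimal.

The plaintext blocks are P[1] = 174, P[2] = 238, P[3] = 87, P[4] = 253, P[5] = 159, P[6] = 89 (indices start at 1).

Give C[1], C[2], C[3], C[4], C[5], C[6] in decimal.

CBC encryption: C_i = E(K, P_i ⊕ C_{i−1}), with C_{0} = IV.
C[1]: P[1] ⊕ 159 = 49; E(K, 49) = 201.
C[2]: P[2] ⊕ 201 = 39; E(K, 39) = 191.
C[3]: P[3] ⊕ 191 = 232; E(K, 232) = 128.
C[4]: P[4] ⊕ 128 = 125; E(K, 125) = 21.
C[5]: P[5] ⊕ 21 = 138; E(K, 138) = 34.
C[6]: P[6] ⊕ 34 = 123; E(K, 123) = 19.

C[1] = 201, C[2] = 191, C[3] = 128, C[4] = 21, C[5] = 34, C[6] = 19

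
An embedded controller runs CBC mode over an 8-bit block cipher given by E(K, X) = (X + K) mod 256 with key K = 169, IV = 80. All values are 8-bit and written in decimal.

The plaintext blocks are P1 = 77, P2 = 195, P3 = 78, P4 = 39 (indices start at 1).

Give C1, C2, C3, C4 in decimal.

CBC encryption: C_i = E(K, P_i ⊕ C_{i−1}), with C_{0} = IV.
C1: P1 ⊕ 80 = 29; E(K, 29) = 198.
C2: P2 ⊕ 198 = 5; E(K, 5) = 174.
C3: P3 ⊕ 174 = 224; E(K, 224) = 137.
C4: P4 ⊕ 137 = 174; E(K, 174) = 87.

C1 = 198, C2 = 174, C3 = 137, C4 = 87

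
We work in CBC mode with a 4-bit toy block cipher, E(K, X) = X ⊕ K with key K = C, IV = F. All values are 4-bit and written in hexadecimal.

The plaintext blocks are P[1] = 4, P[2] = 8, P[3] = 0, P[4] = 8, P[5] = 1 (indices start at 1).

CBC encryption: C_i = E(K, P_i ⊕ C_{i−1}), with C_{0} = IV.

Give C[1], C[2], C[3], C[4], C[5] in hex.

C[1] = 7, C[2] = 3, C[3] = F, C[4] = B, C[5] = 6

C[1]: P[1] ⊕ F = B; E(K, B) = 7.
C[2]: P[2] ⊕ 7 = F; E(K, F) = 3.
C[3]: P[3] ⊕ 3 = 3; E(K, 3) = F.
C[4]: P[4] ⊕ F = 7; E(K, 7) = B.
C[5]: P[5] ⊕ B = A; E(K, A) = 6.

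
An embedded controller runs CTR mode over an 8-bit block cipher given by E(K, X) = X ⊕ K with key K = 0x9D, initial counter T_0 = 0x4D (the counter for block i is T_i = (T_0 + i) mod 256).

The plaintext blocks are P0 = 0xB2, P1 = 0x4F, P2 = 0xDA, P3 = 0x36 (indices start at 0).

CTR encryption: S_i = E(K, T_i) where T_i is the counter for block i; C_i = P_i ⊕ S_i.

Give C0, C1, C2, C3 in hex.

C0 = 0x62, C1 = 0x9C, C2 = 0x08, C3 = 0xFB

C0: T = 0x4D, S = E(K, T) = 0xD0; 0xB2 ⊕ 0xD0 = 0x62.
C1: T = 0x4E, S = E(K, T) = 0xD3; 0x4F ⊕ 0xD3 = 0x9C.
C2: T = 0x4F, S = E(K, T) = 0xD2; 0xDA ⊕ 0xD2 = 0x08.
C3: T = 0x50, S = E(K, T) = 0xCD; 0x36 ⊕ 0xCD = 0xFB.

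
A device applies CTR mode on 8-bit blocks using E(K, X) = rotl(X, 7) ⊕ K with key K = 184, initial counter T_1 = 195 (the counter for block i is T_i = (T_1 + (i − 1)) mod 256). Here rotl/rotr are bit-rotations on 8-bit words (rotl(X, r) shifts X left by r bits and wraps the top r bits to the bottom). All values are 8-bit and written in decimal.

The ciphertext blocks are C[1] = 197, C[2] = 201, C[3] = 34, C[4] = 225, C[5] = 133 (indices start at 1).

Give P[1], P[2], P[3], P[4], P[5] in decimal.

P[1] = 156, P[2] = 19, P[3] = 120, P[4] = 58, P[5] = 222

CTR decryption: S_i = E(K, T_i) where T_i is the counter for block i; P_i = C_i ⊕ S_i.
P[1]: T = 195, S = E(K, T) = 89; 197 ⊕ 89 = 156.
P[2]: T = 196, S = E(K, T) = 218; 201 ⊕ 218 = 19.
P[3]: T = 197, S = E(K, T) = 90; 34 ⊕ 90 = 120.
P[4]: T = 198, S = E(K, T) = 219; 225 ⊕ 219 = 58.
P[5]: T = 199, S = E(K, T) = 91; 133 ⊕ 91 = 222.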